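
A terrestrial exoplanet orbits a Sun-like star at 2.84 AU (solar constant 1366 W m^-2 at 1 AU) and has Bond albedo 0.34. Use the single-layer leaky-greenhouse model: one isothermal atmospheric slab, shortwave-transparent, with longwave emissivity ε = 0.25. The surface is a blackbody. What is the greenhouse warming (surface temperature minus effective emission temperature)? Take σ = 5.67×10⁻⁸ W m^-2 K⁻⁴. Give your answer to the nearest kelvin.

By the inverse-square law, S = 1366/2.84² = 169.4 W m^-2.
The planet radiates to space at T_e = [S(1−α)/(4σ)]^(1/4) = 149.0 K.
Surface balance with a leaky layer gives σT_s⁴ = σT_e⁴·2/(2−ε), so T_s = T_e·[2/(2−0.25)]^(1/4) = 154.1 K.
T_s − T_e = 154.1 − 149.0 = 5.058 K.

5 K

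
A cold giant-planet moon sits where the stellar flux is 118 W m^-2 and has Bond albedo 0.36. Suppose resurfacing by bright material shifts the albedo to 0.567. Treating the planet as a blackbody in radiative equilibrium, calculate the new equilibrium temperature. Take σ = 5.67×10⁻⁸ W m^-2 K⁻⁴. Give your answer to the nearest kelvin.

New equilibrium: T₂ = [(1−0.567)·118.0/(4σ)]^(1/4) = 122.5 K.

123 kelvin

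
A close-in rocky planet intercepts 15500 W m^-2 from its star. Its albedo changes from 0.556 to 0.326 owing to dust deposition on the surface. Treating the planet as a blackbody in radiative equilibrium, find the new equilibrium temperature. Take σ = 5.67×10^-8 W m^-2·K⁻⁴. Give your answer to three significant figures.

463 kelvin

New equilibrium: T₂ = [(1−0.326)·15500/(4σ)]^(1/4) = 463.3 K.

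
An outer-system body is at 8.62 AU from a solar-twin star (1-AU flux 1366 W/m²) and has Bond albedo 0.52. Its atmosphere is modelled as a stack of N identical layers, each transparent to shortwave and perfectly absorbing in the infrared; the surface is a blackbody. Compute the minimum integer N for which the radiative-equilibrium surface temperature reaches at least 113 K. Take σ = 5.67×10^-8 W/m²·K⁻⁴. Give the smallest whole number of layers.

4

Irradiance scales as 1/d², so S = 1366 W/m² × (1/8.62)² = 18.38 W/m².
OLR = S(1−α)/4 = 2.206 W/m²; the top layer radiates at T_e = 78.98 K.
Need (N+1)T_e⁴ ≥ T_s⁴, i.e. N+1 ≥ (113/78.98)⁴ = 4.191.
So N ≥ 3.191; the smallest integer is N = 4.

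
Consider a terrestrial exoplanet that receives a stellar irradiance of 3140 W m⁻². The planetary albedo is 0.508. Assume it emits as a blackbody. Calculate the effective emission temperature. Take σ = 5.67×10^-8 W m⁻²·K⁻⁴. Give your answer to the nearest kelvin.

The planet absorbs (1−α)S over its disc πR² and re-emits over 4πR², so the mean absorbed flux is (1−0.508)·3140/4 = 386.2 W m⁻².
Balancing against σT⁴: T = (386.2/5.67×10⁻⁸)^(1/4) = 287.3 K.

287 K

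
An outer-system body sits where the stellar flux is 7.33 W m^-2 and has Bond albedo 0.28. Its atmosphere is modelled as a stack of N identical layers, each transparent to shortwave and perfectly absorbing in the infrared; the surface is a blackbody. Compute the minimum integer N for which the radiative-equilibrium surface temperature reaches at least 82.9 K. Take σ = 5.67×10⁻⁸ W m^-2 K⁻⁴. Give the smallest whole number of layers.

2

OLR = S(1−α)/4 = 1.319 W m^-2; the top layer radiates at T_e = 69.45 K.
T_s = (N+1)^(1/4)·T_e ≥ 82.9 K requires N+1 ≥ (T_s/T_e)⁴ = (82.9/69.45)⁴ = 2.030.
So N ≥ 1.030; the smallest integer is N = 2.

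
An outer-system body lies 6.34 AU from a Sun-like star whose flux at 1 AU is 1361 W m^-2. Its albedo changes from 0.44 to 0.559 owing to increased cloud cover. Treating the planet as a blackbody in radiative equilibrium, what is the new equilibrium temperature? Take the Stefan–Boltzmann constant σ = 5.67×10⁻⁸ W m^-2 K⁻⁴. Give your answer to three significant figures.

90.1 K

By the inverse-square law, S = 1361/6.34² = 33.86 W m^-2.
T₂ = [S(1−α₂)/(4σ)]^(1/4) = [33.86·0.441/(4σ)]^(1/4) = 90.08 K.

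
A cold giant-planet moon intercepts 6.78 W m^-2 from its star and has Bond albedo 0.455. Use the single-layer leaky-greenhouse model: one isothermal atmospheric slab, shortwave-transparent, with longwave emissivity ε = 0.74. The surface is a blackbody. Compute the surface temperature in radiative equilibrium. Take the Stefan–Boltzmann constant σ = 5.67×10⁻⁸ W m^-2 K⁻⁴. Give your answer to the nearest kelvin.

At the top of the atmosphere, σT_e⁴ = S(1−α)/4 = 0.9238 W m^-2, giving T_e = 63.53 K.
For a single slab of emissivity ε, T_s⁴ = 2T_e⁴/(2−ε); thus T_s = 63.53·(1.587)^(1/4) = 71.31 K.

71 K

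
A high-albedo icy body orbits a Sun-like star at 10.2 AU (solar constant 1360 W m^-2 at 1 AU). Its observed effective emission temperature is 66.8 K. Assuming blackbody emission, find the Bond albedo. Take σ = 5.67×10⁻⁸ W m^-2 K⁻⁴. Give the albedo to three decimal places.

0.655

By the inverse-square law, S = 1360/10.2² = 13.07 W m^-2.
From σT⁴ = S(1−α)/4 we invert for α: 1−α = 4σT⁴/S.
σT⁴ = 1.129 W m^-2, so 4σT⁴ = 4.516 W m^-2.
Hence α = 1 − 4.516/13.07 = 0.6545.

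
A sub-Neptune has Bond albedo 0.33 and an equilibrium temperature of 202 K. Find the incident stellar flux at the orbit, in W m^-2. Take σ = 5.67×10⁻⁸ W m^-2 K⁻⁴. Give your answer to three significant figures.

564 W m^-2

From S(1−α)/4 = σT⁴: S = 4σT⁴/(1−α).
σT⁴ = 5.67×10⁻⁸·(202)⁴ = 94.40 W m^-2.
S = 4·94.40/0.67 = 563.6 W m^-2.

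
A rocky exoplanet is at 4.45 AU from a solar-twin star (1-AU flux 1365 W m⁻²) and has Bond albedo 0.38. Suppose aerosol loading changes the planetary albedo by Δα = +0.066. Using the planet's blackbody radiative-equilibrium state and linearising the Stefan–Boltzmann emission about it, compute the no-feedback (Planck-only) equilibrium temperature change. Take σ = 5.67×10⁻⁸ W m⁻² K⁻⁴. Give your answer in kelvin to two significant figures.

Irradiance scales as 1/d², so S = 1365 W m⁻² × (1/4.45)² = 68.93 W m⁻².
The baseline emission temperature is T_e = 117.2 K.
ΔF = −(S/4)Δα = −(68.93/4)×(+0.066) = -1.137 W m⁻².
Planck response: λ_P = 4σT_e³ = 4·5.67×10⁻⁸·(117.2)³ = 0.3648 W m⁻²/K.
ΔT₀ = ΔF/λ_P = -1.137/0.3648 = -3.12 K.

-3.1 kelvin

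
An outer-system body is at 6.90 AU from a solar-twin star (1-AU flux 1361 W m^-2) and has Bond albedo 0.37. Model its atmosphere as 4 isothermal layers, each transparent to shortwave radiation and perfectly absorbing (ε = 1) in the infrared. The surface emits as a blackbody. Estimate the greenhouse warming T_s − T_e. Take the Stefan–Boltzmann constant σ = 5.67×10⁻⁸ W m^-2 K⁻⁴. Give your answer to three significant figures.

46.8 kelvin

Flux at the orbit: S = 1361/(6.90)² = 28.59 W m^-2.
Top-of-atmosphere balance: σT_e⁴ = S(1−α)/4 = 4.502 W m^-2 → T_e = 94.40 K.
T_s = (N+1)^(1/4)·T_e = 141.2 K.
Warming: T_s − T_e = 46.76 K.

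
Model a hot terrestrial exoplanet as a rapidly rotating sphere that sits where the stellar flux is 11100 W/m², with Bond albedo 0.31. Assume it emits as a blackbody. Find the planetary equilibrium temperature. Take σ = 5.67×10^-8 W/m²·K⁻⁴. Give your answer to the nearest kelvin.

The planet absorbs (1−α)S over its disc πR² and re-emits over 4πR², so the mean absorbed flux is (1−0.31)·11100/4 = 1915 W/m².
In equilibrium σT⁴ equals this, so T = 428.7 K.

429 K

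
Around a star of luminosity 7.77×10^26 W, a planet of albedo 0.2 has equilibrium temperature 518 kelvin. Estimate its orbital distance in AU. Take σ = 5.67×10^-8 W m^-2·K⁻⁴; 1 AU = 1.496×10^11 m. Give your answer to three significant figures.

0.368 AU

The flux needed for this T is 4σT⁴/(1−0.2) = 20410 W m^-2.
Then d = [L/(4πS)]^(1/2) = 5.504×10^10 m, i.e. 0.3679 AU.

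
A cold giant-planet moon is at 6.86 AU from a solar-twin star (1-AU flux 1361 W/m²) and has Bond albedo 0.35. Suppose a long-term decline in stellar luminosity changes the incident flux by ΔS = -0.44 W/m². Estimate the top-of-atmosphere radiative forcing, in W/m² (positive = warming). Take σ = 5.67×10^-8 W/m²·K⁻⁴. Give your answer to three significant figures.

Irradiance scales as 1/d², so S = 1361 W/m² × (1/6.86)² = 28.92 W/m².
ΔF = Δ[S(1−α)]/4 = (1−0.35)·-0.44/4 = -0.07150 W/m².

-0.0715 W/m²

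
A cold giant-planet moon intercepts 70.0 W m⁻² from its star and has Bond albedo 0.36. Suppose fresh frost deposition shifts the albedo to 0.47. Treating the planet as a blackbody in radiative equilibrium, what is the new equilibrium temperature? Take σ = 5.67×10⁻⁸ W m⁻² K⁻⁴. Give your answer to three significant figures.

With the new albedo, S(1−α₂)/4 = 9.275 W m⁻², so T₂ = 113.1 K.

113 kelvin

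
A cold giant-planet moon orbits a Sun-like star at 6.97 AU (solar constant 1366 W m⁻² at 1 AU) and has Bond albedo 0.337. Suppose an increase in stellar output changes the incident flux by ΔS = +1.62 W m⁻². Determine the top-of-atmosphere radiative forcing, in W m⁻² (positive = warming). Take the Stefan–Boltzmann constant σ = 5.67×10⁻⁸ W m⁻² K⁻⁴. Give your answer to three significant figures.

0.269 W m⁻²

Flux at the orbit: S = 1366/(6.97)² = 28.12 W m⁻².
Only a fraction (1−α) is absorbed and it's spread over 4πR², so ΔF = (1−α)ΔS/4 = 0.2685 W m⁻².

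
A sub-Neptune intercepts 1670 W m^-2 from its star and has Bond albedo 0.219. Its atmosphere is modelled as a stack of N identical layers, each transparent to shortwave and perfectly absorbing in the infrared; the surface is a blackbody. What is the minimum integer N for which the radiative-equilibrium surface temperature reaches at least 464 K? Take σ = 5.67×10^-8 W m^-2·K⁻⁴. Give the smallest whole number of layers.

The effective emission temperature is T_e = [S(1−α)/(4σ)]^¼ = 275.4 K.
Since T_s⁴ = (N+1)T_e⁴, we need N ≥ (T_s/T_e)⁴ − 1 = 7.060.
So N ≥ 7.060; the smallest integer is N = 8.

8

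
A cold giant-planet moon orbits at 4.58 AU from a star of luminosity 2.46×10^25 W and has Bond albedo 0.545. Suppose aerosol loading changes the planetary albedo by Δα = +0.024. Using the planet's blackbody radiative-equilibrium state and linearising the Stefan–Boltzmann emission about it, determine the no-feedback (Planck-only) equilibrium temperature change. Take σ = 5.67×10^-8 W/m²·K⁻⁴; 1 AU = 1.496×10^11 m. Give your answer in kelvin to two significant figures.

d = 4.58 × 1.496×10^11 m = 6.852×10^11 m.
S = L/(4πd²) = 4.170 W/m².
Unperturbed T_e = [4.170·(1−0.545)/(4σ)]^¼ = 53.78 K.
ΔF = −(S/4)Δα = −(4.170/4)×(+0.024) = -0.02502 W/m².
Linearising σT⁴ gives d(σT⁴)/dT = 4σT_e³ = 0.03528 W/m² per K.
So ΔT₀ = -0.02502/0.03528 = -0.709 K.

-0.71 K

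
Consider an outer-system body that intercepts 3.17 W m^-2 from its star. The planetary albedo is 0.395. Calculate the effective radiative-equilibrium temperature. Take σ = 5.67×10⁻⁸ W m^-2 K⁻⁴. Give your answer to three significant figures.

53.9 kelvin

The planet absorbs (1−α)S over its disc πR² and re-emits over 4πR², so the mean absorbed flux is (1−0.395)·3.170/4 = 0.4795 W m^-2.
Balancing against σT⁴: T = (0.4795/5.67×10⁻⁸)^(1/4) = 53.93 K.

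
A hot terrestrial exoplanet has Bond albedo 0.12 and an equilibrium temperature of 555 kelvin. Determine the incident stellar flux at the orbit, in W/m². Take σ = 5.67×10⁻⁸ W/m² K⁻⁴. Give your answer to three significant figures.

24500 W/m²

From S(1−α)/4 = σT⁴: S = 4σT⁴/(1−α).
The emitted flux is σT⁴ = 5380 W/m².
So S = 4×5380/(1−0.12) = 24450 W/m².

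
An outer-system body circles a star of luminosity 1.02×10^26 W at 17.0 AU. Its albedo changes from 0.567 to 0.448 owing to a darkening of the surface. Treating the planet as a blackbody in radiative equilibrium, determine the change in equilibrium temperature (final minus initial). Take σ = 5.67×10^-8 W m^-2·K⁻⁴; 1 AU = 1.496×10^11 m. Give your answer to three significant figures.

d = 17.0 × 1.496×10^11 m = 2.543×10^12 m.
Flux at the orbit: S = L/(4πd²) = 1.02×10^26/(4π·(2.54×10^12)²) = 1.255 W m^-2.
Initial: T₁ = [S(1−0.567)/(4σ)]^(1/4) = 39.34 K.
After:  T₂ = [1.255·0.552/(4σ)]^(1/4) = 41.81 K.
Change: 41.81 − 39.34 = 2.462 K.

2.46 K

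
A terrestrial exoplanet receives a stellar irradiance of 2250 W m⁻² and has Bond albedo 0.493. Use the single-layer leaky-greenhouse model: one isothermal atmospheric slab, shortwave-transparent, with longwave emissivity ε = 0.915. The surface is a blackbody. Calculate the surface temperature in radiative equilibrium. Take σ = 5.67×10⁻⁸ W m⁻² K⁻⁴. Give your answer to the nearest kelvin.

Effective emission temperature (TOA balance): σT_e⁴ = S(1−α)/4 = 285.2 W m⁻² → T_e = 266.3 K.
Surface balance with a leaky layer gives σT_s⁴ = σT_e⁴·2/(2−ε), so T_s = T_e·[2/(2−0.915)]^(1/4) = 310.3 K.

310 K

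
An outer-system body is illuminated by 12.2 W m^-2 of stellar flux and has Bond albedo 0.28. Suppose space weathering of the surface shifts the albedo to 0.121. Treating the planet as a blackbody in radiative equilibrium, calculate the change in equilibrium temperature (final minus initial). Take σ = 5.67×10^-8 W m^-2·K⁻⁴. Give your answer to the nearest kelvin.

Initial: T₁ = [S(1−0.28)/(4σ)]^(1/4) = 78.89 K.
After:  T₂ = [12.20·0.879/(4σ)]^(1/4) = 82.92 K.
Change: 82.92 − 78.89 = 4.035 K.

4 K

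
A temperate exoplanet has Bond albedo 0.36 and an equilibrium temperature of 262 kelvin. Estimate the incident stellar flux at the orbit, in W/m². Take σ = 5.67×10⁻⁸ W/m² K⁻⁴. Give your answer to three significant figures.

Invert the energy balance for S: S = 4σT⁴/(1−α).
The emitted flux is σT⁴ = 267.2 W/m².
S = 4·267.2/0.64 = 1670 W/m².

1670 W/m²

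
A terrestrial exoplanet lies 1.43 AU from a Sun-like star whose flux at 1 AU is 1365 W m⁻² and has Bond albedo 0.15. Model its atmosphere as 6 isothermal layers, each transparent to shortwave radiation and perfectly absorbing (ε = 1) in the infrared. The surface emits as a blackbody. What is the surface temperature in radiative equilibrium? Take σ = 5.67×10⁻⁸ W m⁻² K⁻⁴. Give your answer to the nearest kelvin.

Irradiance scales as 1/d², so S = 1365 W m⁻² × (1/1.43)² = 667.5 W m⁻².
The effective emission temperature is T_e = [S(1−α)/(4σ)]^¼ = 223.6 K.
With N = 6 opaque layers, T_s = (N+1)^(1/4)·T_e = 7^(1/4)·223.6 = 363.8 K.

364 K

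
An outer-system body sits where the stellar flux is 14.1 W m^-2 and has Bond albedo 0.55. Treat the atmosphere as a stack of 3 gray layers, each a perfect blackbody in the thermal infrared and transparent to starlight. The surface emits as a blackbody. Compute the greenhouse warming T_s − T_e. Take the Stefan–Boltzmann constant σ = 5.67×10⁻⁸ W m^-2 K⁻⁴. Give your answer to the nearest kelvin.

30 K

Top-of-atmosphere balance: σT_e⁴ = S(1−α)/4 = 1.586 W m^-2 → T_e = 72.73 K.
Surface: T_s = (4)^¼·T_e = 102.9 K.
Warming: T_s − T_e = 30.12 K.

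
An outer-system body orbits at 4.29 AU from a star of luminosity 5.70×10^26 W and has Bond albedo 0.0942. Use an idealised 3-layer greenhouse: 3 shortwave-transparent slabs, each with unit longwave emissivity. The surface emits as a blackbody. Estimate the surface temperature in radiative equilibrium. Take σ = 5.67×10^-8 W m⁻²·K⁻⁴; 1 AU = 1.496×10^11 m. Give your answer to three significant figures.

Orbital distance: d = 4.29 AU = 6.418×10^11 m.
Flux at the orbit: S = L/(4πd²) = 5.70×10^26/(4π·(6.42×10^11)²) = 110.1 W m⁻².
OLR = S(1−α)/4 = 24.94 W m⁻²; the top layer radiates at T_e = 144.8 K.
With N = 3 opaque layers, T_s = (N+1)^(1/4)·T_e = 4^(1/4)·144.8 = 204.8 K.

205 kelvin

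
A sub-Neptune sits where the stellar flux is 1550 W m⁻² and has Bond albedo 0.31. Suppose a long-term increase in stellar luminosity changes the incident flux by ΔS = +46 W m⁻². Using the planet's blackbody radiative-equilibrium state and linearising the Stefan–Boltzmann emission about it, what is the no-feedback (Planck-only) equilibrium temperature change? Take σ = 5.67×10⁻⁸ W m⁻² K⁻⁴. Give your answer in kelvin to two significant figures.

1.9 K

The baseline emission temperature is T_e = 262.1 K.
TOA radiative forcing: ΔF = (1−α)ΔS/4 = 0.69·(+46)/4 = 7.935 W m⁻².
The Planck feedback parameter is 4σT_e³ = 4.081 W m⁻²/K.
So ΔT₀ = 7.935/4.081 = 1.94 K.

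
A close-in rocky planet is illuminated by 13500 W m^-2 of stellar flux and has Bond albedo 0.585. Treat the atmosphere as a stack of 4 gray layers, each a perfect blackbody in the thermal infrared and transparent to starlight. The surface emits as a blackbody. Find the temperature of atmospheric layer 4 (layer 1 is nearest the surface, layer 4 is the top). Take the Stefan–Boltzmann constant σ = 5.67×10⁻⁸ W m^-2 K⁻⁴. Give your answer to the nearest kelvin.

Top-of-atmosphere balance: σT_e⁴ = S(1−α)/4 = 1401 W m^-2 → T_e = 396.4 K.
Each opaque layer satisfies 2T_j⁴ = T_{j−1}⁴ + T_{j+1}⁴, giving T_k⁴ = (N+1−k)T_e⁴.
T_4 = (1)^(1/4)·396.4 = 396.4 K.

396 kelvin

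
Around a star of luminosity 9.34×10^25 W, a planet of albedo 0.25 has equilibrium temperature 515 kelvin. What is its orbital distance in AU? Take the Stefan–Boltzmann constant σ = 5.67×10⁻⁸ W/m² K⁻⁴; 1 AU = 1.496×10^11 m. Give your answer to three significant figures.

0.125 AU

Energy balance gives S = 4σT⁴/(1−α) = 21270 W/m².
From L = 4πd²S, d = √(9.34×10^25/(4π·21270)) = 1.869×10^10 m = 0.1249 AU.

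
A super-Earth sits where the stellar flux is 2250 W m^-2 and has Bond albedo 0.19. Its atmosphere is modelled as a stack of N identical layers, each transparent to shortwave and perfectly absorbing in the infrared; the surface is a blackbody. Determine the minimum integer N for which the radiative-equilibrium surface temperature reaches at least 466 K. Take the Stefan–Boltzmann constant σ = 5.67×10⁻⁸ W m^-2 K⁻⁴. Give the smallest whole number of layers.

5

OLR = S(1−α)/4 = 455.6 W m^-2; the top layer radiates at T_e = 299.4 K.
Need (N+1)T_e⁴ ≥ T_s⁴, i.e. N+1 ≥ (466/299.4)⁴ = 5.868.
The minimum whole number is N = 5.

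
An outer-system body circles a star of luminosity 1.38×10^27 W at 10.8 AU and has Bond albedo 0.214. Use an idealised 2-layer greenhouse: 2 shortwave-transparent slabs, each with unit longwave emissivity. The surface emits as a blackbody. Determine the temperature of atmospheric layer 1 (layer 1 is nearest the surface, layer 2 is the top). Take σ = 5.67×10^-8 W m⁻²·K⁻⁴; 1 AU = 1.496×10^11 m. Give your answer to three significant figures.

d = 10.8 × 1.496×10^11 m = 1.616×10^12 m.
S = L/(4πd²) = 42.07 W m⁻².
The effective emission temperature is T_e = [S(1−α)/(4σ)]^¼ = 109.9 K.
The net upward flux σT_e⁴ is constant between every pair of levels, so T_k⁴ = (N+1−k)T_e⁴.
T_1 = (2)^(1/4)·109.9 = 130.7 K.

131 K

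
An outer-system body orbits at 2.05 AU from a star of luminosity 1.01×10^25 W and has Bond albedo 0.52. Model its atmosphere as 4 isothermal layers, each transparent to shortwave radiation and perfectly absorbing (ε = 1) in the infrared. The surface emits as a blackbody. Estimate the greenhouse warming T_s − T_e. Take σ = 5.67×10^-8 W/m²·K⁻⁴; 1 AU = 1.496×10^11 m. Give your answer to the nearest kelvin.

32 kelvin

d = 2.05 × 1.496×10^11 m = 3.067×10^11 m.
S = L/(4πd²) = 8.546 W/m².
The effective emission temperature is T_e = [S(1−α)/(4σ)]^¼ = 65.21 K.
Surface: T_s = (5)^¼·T_e = 97.52 K.
Warming: T_s − T_e = 32.30 K.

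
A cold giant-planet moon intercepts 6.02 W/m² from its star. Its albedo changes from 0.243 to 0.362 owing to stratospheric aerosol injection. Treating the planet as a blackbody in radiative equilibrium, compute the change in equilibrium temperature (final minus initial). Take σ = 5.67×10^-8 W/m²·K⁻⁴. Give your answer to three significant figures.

-2.80 K

Before: T₁ = [6.020·0.757/(4σ)]^(1/4) = 66.95 K.
After:  T₂ = [6.020·0.638/(4σ)]^(1/4) = 64.15 K.
ΔT = T₂ − T₁ = -2.802 K.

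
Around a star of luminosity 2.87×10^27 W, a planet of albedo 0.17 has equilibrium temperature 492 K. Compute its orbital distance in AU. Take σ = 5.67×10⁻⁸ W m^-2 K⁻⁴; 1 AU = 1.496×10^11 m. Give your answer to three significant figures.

0.798 AU

The flux needed for this T is 4σT⁴/(1−0.17) = 16010 W m^-2.
From L = 4πd²S, d = √(2.87×10^27/(4π·16010)) = 1.194×10^11 m = 0.7983 AU.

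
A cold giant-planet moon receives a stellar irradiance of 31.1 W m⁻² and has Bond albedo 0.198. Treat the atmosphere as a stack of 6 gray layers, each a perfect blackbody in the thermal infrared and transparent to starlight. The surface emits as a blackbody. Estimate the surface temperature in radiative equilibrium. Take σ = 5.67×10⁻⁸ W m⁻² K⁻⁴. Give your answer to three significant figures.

167 kelvin

OLR = S(1−α)/4 = 6.236 W m⁻²; the top layer radiates at T_e = 102.4 K.
For an N-layer opaque stack, T_s⁴ = (N+1)T_e⁴, hence T_s = (7)^(1/4)×102.4 K = 166.6 K.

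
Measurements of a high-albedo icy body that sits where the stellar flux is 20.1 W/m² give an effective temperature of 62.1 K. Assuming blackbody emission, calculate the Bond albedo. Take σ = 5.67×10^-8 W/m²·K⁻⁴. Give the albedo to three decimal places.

From σT⁴ = S(1−α)/4 we invert for α: 1−α = 4σT⁴/S.
σT⁴ = 0.8432 W/m², so 4σT⁴ = 3.373 W/m².
1−α = 3.373/20.10 = 0.1678, so α = 0.8322.

0.832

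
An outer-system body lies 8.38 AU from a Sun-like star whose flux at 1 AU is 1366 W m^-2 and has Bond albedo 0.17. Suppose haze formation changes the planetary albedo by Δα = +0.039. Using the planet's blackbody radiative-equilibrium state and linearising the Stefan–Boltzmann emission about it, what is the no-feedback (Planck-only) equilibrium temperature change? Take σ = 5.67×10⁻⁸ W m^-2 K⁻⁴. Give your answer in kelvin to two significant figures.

-1.1 kelvin

Flux at the orbit: S = 1366/(8.38)² = 19.45 W m^-2.
The baseline emission temperature is T_e = 91.85 K.
ΔF = −(S/4)Δα = −(19.45/4)×(+0.039) = -0.1897 W m^-2.
Linearising σT⁴ gives d(σT⁴)/dT = 4σT_e³ = 0.1758 W m^-2 per K.
Hence the no-feedback warming is ΔF/(4σT_e³) = -1.08 K.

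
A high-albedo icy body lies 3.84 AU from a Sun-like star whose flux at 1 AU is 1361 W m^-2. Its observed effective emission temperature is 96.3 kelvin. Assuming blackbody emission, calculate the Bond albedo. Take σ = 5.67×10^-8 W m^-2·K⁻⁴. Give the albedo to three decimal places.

0.789

Irradiance scales as 1/d², so S = 1361 W m^-2 × (1/3.84)² = 92.30 W m^-2.
Rearranging the radiative balance, α = 1 − 4σT⁴/S.
σT⁴ = 4.876 W m^-2, so 4σT⁴ = 19.51 W m^-2.
1−α = 19.51/92.30 = 0.2113, so α = 0.7887.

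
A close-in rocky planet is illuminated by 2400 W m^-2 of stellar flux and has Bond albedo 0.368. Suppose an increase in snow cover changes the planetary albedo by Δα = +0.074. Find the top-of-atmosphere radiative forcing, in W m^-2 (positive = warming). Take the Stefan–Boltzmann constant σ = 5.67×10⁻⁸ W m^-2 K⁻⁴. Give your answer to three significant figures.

-44.4 W m^-2

ΔF = −(S/4)Δα = −(2400/4)×(+0.074) = -44.40 W m^-2.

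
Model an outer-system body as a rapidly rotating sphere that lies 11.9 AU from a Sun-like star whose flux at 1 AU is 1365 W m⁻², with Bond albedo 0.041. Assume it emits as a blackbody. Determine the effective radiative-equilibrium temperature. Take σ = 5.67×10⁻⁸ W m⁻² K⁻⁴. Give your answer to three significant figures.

By the inverse-square law, S = 1365/11.9² = 9.639 W m⁻².
The planet absorbs (1−α)S over its disc πR² and re-emits over 4πR², so the mean absorbed flux is (1−0.041)·9.639/4 = 2.311 W m⁻².
In equilibrium σT⁴ equals this, so T = 79.90 K.

79.9 kelvin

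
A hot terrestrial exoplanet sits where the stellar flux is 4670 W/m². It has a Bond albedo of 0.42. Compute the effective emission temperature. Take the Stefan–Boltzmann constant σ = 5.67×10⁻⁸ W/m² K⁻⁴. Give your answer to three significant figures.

331 kelvin

Absorbed flux (global mean): S(1−α)/4 = 4670·0.58/4 = 677.2 W/m².
Balancing against σT⁴: T = (677.2/5.67×10⁻⁸)^(1/4) = 330.6 K.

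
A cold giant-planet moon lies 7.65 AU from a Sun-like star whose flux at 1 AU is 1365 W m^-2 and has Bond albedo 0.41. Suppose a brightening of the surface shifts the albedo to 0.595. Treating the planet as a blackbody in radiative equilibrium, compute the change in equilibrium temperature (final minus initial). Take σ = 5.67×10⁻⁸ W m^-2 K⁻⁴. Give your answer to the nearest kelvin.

-8 K

Flux at the orbit: S = 1365/(7.65)² = 23.32 W m^-2.
Initial: T₁ = [S(1−0.41)/(4σ)]^(1/4) = 88.26 K.
After:  T₂ = [23.32·0.405/(4σ)]^(1/4) = 80.34 K.
ΔT = T₂ − T₁ = -7.923 K.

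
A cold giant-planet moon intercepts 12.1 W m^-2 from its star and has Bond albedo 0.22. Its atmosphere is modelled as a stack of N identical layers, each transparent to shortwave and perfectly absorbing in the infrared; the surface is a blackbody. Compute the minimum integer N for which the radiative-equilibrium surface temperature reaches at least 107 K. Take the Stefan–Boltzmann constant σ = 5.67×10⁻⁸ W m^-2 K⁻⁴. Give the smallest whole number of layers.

3

The effective emission temperature is T_e = [S(1−α)/(4σ)]^¼ = 80.32 K.
T_s = (N+1)^(1/4)·T_e ≥ 107 K requires N+1 ≥ (T_s/T_e)⁴ = (107/80.32)⁴ = 3.150.
Rounding up, N = 3.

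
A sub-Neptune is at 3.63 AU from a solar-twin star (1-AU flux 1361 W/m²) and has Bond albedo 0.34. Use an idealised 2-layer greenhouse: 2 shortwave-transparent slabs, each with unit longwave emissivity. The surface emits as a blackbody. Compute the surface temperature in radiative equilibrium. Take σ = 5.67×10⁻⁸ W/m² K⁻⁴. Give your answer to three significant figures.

Irradiance scales as 1/d², so S = 1361 W/m² × (1/3.63)² = 103.3 W/m².
Top-of-atmosphere balance: σT_e⁴ = S(1−α)/4 = 17.04 W/m² → T_e = 131.7 K.
For an N-layer opaque stack, T_s⁴ = (N+1)T_e⁴, hence T_s = (3)^(1/4)×131.7 K = 173.3 K.

173 K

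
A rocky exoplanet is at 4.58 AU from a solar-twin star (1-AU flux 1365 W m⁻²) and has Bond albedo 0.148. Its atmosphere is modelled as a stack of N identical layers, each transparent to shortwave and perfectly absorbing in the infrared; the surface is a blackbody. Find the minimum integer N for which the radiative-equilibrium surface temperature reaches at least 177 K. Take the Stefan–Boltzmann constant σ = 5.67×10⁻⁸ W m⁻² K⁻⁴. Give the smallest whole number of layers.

4

By the inverse-square law, S = 1365/4.58² = 65.07 W m⁻².
The effective emission temperature is T_e = [S(1−α)/(4σ)]^¼ = 125.0 K.
Need (N+1)T_e⁴ ≥ T_s⁴, i.e. N+1 ≥ (177/125.0)⁴ = 4.015.
So N ≥ 3.015; the smallest integer is N = 4.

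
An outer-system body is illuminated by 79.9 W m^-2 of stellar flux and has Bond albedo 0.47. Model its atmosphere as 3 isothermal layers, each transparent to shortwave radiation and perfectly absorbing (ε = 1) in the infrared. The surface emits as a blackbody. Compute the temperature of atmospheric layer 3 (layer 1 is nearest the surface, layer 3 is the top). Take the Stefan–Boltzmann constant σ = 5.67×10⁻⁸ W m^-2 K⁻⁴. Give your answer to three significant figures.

The effective emission temperature is T_e = [S(1−α)/(4σ)]^¼ = 116.9 K.
Each opaque layer satisfies 2T_j⁴ = T_{j−1}⁴ + T_{j+1}⁴, giving T_k⁴ = (N+1−k)T_e⁴.
With k = 3: T_3 = (3+1−3)^¼·116.9 K = 116.9 K.

117 kelvin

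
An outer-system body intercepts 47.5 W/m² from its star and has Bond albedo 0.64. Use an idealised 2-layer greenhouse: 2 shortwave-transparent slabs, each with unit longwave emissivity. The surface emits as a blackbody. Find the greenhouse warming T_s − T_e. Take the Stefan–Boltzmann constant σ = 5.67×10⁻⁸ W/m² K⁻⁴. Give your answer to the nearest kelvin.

29 K

OLR = S(1−α)/4 = 4.275 W/m²; the top layer radiates at T_e = 93.18 K.
Surface: T_s = (3)^¼·T_e = 122.6 K.
So the greenhouse effect raises the surface by 122.6 − 93.18 = 29.45 K.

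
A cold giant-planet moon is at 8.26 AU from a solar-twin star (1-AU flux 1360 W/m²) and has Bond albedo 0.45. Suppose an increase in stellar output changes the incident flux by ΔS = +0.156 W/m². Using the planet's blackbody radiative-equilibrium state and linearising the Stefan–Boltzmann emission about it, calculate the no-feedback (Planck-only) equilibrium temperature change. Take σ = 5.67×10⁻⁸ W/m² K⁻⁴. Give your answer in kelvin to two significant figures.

0.16 K

Flux at the orbit: S = 1360/(8.26)² = 19.93 W/m².
Unperturbed T_e = [19.93·(1−0.45)/(4σ)]^¼ = 83.38 K.
ΔF = Δ[S(1−α)]/4 = (1−0.45)·+0.156/4 = 0.02145 W/m².
Planck response: λ_P = 4σT_e³ = 4·5.67×10⁻⁸·(83.38)³ = 0.1315 W/m²/K.
So ΔT₀ = 0.02145/0.1315 = 0.163 K.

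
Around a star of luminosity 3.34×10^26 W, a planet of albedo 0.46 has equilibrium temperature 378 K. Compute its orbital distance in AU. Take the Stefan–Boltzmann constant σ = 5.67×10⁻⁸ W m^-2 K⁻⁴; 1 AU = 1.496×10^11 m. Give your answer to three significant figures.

0.372 AU

Energy balance gives S = 4σT⁴/(1−α) = 8575 W m^-2.
S = L/(4πd²) → d = √(L/4πS) = √(3.34×10^26/(4π·8575)) = 5.567×10^10 m = 0.3722 AU.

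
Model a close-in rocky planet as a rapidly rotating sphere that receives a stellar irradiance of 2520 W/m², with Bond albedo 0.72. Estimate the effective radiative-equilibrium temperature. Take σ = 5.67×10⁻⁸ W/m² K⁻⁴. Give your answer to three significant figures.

Averaging over the sphere, the absorbed flux is S(1−α)/4 = 176.4 W/m².
In equilibrium σT⁴ equals this, so T = 236.2 K.

236 K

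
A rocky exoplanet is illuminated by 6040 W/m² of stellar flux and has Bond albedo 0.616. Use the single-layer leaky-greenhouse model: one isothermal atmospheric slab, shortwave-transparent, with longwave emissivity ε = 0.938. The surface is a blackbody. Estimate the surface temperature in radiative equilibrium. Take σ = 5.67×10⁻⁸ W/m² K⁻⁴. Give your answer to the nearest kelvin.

373 kelvin

Effective emission temperature (TOA balance): σT_e⁴ = S(1−α)/4 = 579.8 W/m² → T_e = 318.0 K.
For a single slab of emissivity ε, T_s⁴ = 2T_e⁴/(2−ε); thus T_s = 318.0·(1.883)^(1/4) = 372.5 K.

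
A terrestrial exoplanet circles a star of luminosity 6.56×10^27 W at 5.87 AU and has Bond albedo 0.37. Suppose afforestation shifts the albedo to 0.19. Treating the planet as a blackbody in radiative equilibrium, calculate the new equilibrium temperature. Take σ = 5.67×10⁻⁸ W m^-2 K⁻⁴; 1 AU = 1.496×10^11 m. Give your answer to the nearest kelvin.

d = 5.87 × 1.496×10^11 m = 8.782×10^11 m.
Spreading L over a sphere of radius d: S = 6.56×10^27/(4π·8.78×10^11²) = 676.9 W m^-2.
New equilibrium: T₂ = [(1−0.19)·676.9/(4σ)]^(1/4) = 221.7 K.

222 K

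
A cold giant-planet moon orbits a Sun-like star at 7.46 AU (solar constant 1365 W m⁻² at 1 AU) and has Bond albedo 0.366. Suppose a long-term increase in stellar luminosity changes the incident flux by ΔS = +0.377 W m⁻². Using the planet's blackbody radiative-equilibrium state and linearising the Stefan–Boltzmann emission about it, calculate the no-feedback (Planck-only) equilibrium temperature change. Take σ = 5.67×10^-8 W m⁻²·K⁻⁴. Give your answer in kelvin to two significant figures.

Flux at the orbit: S = 1365/(7.46)² = 24.53 W m⁻².
Reference equilibrium: T_e = [S(1−α)/(4σ)]^(1/4) = 91.00 K.
Only a fraction (1−α) is absorbed and it's spread over 4πR², so ΔF = (1−α)ΔS/4 = 0.05975 W m⁻².
Planck response: λ_P = 4σT_e³ = 4·5.67×10⁻⁸·(91.00)³ = 0.1709 W m⁻²/K.
ΔT₀ = ΔF/λ_P = 0.05975/0.1709 = 0.350 K.

0.35 kelvin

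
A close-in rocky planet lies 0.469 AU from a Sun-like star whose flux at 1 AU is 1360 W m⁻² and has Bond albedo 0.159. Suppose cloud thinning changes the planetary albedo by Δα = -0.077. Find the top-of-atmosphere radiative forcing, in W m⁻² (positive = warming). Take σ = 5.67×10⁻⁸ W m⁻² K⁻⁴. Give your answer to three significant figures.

119 W m⁻²

By the inverse-square law, S = 1360/0.469² = 6183 W m⁻².
ΔF = −(S/4)Δα = −(6183/4)×(-0.077) = 119.0 W m⁻².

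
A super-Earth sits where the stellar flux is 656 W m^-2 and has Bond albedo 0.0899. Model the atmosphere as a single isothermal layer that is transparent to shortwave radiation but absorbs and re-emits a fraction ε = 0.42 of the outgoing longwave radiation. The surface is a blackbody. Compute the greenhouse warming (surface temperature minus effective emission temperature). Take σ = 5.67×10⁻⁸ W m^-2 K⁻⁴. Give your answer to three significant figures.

13.7 K

Effective emission temperature (TOA balance): σT_e⁴ = S(1−α)/4 = 149.3 W m^-2 → T_e = 226.5 K.
For a single slab of emissivity ε, T_s⁴ = 2T_e⁴/(2−ε); thus T_s = 226.5·(1.266)^(1/4) = 240.3 K.
The atmosphere warms the surface by 13.75 K.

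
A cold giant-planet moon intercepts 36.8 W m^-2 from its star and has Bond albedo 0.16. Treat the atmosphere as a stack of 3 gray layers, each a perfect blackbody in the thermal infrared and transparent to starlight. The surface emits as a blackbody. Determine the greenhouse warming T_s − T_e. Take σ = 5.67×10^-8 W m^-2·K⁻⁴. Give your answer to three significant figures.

The effective emission temperature is T_e = [S(1−α)/(4σ)]^¼ = 108.0 K.
Surface: T_s = (4)^¼·T_e = 152.8 K.
Warming: T_s − T_e = 44.76 K.

44.8 kelvin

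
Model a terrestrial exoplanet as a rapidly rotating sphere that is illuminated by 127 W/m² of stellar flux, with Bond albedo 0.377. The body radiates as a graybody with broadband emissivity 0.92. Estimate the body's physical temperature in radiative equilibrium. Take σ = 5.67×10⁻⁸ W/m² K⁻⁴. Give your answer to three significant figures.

140 K

Absorbed flux (global mean): S(1−α)/4 = 127.0·0.623/4 = 19.78 W/m².
Equating to εσT⁴ with ε = 0.92: T = (19.78/0.92σ)^(1/4) = 139.5 K.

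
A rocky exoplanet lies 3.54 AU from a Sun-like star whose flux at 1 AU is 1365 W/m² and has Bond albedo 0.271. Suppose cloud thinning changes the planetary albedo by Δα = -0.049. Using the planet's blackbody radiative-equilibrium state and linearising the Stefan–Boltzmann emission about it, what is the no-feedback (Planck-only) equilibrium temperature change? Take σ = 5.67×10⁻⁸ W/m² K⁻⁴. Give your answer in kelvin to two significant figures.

By the inverse-square law, S = 1365/3.54² = 108.9 W/m².
The baseline emission temperature is T_e = 136.8 K.
TOA radiative forcing: ΔF = −S·Δα/4 = −108.9·(-0.049)/4 = 1.334 W/m².
Planck response: λ_P = 4σT_e³ = 4·5.67×10⁻⁸·(136.8)³ = 0.5805 W/m²/K.
ΔT₀ = ΔF/λ_P = 1.334/0.5805 = 2.30 K.

2.3 K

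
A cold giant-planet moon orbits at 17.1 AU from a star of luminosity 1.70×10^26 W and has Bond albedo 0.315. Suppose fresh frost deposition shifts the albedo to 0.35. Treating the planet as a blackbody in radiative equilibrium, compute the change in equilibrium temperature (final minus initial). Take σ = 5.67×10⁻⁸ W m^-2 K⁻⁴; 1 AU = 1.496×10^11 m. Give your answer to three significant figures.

d = 17.1 × 1.496×10^11 m = 2.558×10^12 m.
Spreading L over a sphere of radius d: S = 1.70×10^26/(4π·2.56×10^12²) = 2.067 W m^-2.
With α = 0.315, T₁ = 49.99 K.
With α = 0.35, T₂ = 49.34 K.
ΔT = T₂ − T₁ = -0.6511 K.

-0.651 kelvin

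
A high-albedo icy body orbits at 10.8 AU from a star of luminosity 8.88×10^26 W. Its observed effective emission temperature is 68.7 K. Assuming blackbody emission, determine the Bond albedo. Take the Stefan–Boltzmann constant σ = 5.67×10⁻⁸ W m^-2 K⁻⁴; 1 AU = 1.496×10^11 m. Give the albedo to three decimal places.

0.813

Orbital distance: d = 10.8 AU = 1.616×10^12 m.
Flux at the orbit: S = L/(4πd²) = 8.88×10^26/(4π·(1.62×10^12)²) = 27.07 W m^-2.
Energy balance: S(1−α)/4 = σT⁴, so 1−α = 4σT⁴/S.
4σT⁴ = 4·5.67×10⁻⁸·(68.7)⁴ = 5.052 W m^-2.
Hence α = 1 − 5.052/27.07 = 0.8134.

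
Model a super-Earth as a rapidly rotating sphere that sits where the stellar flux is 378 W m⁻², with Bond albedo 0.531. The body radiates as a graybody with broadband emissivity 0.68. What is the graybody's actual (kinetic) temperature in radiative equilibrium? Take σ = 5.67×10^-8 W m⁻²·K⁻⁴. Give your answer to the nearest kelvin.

184 kelvin

The planet absorbs (1−α)S over its disc πR² and re-emits over 4πR², so the mean absorbed flux is (1−0.531)·378.0/4 = 44.32 W m⁻².
Radiative balance εσT⁴ = 44.32 gives T = [44.32/(0.68·σ)]^(1/4) = 184.1 K.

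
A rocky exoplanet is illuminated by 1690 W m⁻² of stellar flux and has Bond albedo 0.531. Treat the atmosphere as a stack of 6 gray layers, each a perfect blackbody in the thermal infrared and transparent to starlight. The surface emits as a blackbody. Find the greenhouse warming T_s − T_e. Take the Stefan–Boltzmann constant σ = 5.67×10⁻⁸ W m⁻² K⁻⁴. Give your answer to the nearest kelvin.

152 K

The effective emission temperature is T_e = [S(1−α)/(4σ)]^¼ = 243.1 K.
Surface: T_s = (7)^¼·T_e = 395.5 K.
Warming: T_s − T_e = 152.3 K.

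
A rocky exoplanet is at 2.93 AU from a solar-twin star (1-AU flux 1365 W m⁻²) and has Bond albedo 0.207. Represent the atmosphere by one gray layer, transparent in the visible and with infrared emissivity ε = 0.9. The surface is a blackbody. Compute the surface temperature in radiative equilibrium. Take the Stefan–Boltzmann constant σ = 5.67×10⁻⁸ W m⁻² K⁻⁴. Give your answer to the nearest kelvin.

Flux at the orbit: S = 1365/(2.93)² = 159.0 W m⁻².
Effective emission temperature (TOA balance): σT_e⁴ = S(1−α)/4 = 31.52 W m⁻² → T_e = 153.6 K.
Surface balance with a leaky layer gives σT_s⁴ = σT_e⁴·2/(2−ε), so T_s = T_e·[2/(2−0.9)]^(1/4) = 178.3 K.

178 K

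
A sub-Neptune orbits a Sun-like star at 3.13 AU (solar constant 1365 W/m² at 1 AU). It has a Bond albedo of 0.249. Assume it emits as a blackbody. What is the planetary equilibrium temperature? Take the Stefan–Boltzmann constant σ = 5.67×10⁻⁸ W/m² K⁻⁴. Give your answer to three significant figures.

147 kelvin

By the inverse-square law, S = 1365/3.13² = 139.3 W/m².
Absorbed flux (global mean): S(1−α)/4 = 139.3·0.751/4 = 26.16 W/m².
Set σT⁴ = 26.16 → T = (26.16/σ)^(1/4) = 146.6 K.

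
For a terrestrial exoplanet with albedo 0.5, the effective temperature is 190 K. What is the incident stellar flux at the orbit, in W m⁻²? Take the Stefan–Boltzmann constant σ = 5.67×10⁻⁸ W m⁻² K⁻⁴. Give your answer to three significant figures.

591 W m⁻²

From S(1−α)/4 = σT⁴: S = 4σT⁴/(1−α).
The emitted flux is σT⁴ = 73.89 W m⁻².
S = 4·73.89/0.5 = 591.1 W m⁻².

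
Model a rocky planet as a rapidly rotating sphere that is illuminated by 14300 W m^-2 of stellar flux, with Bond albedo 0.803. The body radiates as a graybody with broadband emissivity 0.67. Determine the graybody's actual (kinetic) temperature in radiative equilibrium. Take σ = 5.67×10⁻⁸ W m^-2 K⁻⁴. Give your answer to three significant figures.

369 K

Absorbed flux (global mean): S(1−α)/4 = 14300·0.197/4 = 704.3 W m^-2.
Equating to εσT⁴ with ε = 0.67: T = (704.3/0.67σ)^(1/4) = 369.0 K.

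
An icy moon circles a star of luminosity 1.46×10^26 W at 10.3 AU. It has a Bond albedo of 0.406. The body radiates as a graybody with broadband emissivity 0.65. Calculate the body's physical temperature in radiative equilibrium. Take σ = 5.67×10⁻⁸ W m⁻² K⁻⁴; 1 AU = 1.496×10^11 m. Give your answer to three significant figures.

66.6 kelvin

Orbital distance: d = 10.3 AU = 1.541×10^12 m.
Spreading L over a sphere of radius d: S = 1.46×10^26/(4π·1.54×10^12²) = 4.893 W m⁻².
Averaging over the sphere, the absorbed flux is S(1−α)/4 = 0.7267 W m⁻².
Radiative balance εσT⁴ = 0.7267 gives T = [0.7267/(0.65·σ)]^(1/4) = 66.64 K.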